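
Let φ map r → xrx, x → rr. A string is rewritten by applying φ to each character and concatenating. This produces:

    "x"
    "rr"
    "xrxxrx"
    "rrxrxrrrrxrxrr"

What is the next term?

Rewriting the 14 symbols of rrxrxrrrrxrxrr one by one yields xrx xrx rr xrx rr xrx xrx xrx xrx rr xrx rr xrx xrx; concatenated:

xrxxrxrrxrxrrxrxxrxxrxxrxrrxrxrrxrxxrx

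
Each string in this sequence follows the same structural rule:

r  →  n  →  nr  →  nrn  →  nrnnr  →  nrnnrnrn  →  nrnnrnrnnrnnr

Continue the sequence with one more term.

nrnnrnrnnrnnrnrnnrnrn

Each term (from the third on) is the previous term followed by the one before it: term 3 = n·r = nr.
So term 8 is nrnnrnrnnrnnr·nrnnrnrn.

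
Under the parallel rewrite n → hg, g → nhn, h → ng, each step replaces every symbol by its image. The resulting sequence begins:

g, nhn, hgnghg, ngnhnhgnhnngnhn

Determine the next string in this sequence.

Rewriting the 15 symbols of ngnhnhgnhnngnhn one by one yields hg nhn hg ng hg ng nhn hg ng hg hg nhn hg ng hg; concatenated:

hgnhnhgnghgngnhnhgnghghgnhnhgnghg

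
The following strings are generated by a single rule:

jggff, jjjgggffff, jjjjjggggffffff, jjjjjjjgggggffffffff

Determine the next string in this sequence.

jjjjjjjjjggggggffffffffff

Reading off run lengths: j runs 1, 3, 5, 7; g runs 2, 3, 4, 5; f runs 2, 4, 6, 8 — each is linear in n (n = 1, 2, …).
Setting n = 5 gives 9, 6, 10 characters in each block.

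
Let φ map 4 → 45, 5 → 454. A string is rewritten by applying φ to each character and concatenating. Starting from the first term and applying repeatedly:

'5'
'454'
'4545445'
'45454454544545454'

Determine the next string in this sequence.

Rewriting the 17 symbols of 45454454544545454 one by one yields 45 454 45 454 45 45 454 45 454 45 45 454 45 454 45 454 45; concatenated:

45454454544545454454544545454454544545445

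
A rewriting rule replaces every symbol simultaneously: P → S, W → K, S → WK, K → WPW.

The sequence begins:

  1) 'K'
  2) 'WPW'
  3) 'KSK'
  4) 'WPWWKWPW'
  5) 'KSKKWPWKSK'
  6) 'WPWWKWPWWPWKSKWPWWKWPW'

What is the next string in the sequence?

φ(WPWWKWPWWPWKSKWPWWKWPW) expands symbol-by-symbol to K S K K WPW K S K K S K WPW WK WPW K S K K WPW K S K; joining the 22 pieces gives the next term.

KSKKWPWKSKKSKWPWWKWPWKSKKWPWKSK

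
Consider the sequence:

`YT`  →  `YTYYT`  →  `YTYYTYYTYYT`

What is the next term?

Each string is two copies of the previous one joined by 'Y'.
One more doubling of YTYYTYYTYYT gives the answer.

YTYYTYYTYYTYYTYYTYYTYYT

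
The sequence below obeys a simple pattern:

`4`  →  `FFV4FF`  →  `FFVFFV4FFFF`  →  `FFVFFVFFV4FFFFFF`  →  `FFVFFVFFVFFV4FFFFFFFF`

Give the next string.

FFVFFVFFVFFVFFV4FFFFFFFFFF

s(k+1) = FFV·s(k)·FF, so each term gains FFV as a prefix and FF as a suffix.
One more step from FFVFFVFFVFFV4FFFFFFFF gives the answer.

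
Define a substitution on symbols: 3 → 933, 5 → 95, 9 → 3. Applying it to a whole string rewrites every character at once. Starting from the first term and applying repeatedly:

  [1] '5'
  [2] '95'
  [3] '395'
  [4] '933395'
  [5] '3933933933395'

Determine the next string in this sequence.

Rewriting the 13 symbols of 3933933933395 one by one yields 933 3 933 933 3 933 933 3 933 933 933 3 95; concatenated:

933393393339339333933933933395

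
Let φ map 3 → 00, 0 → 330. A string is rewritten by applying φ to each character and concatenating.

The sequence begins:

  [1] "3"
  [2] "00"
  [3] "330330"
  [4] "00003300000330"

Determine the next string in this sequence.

Applying the rule to each of the 14 symbols of 00003300000330 gives the pieces 330 330 330 330 00 00 330 330 330 330 330 00 00 330, which concatenate to the answer.

33033033033000003303303303303300000330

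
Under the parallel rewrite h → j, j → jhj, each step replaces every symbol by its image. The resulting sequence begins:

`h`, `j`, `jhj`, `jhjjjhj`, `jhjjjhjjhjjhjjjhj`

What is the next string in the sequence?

jhjjjhjjhjjhjjjhjjhjjjhjjhjjjhjjhjjhjjjhj

Replace each of the 17 characters of jhjjjhjjhjjhjjjhj in place — jhj j jhj jhj jhj j jhj jhj j jhj jhj j jhj jhj jhj j jhj — and concatenate.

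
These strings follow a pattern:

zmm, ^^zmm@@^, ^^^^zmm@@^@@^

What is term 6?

Each term wraps the previous one in ^^ on the left and @@^ on the right.
From ^^^^zmm@@^@@^, 3 further steps: ^^^^zmm@@^@@^ → ^^^^^^zmm@@^@@^@@^ → ^^^^^^^^zmm@@^@@^@@^@@^ → (answer).

^^^^^^^^^^zmm@@^@@^@@^@@^@@^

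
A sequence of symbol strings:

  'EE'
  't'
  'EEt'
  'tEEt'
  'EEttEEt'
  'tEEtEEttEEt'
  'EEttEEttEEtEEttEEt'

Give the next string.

tEEtEEttEEtEEttEEttEEtEEttEEt

Each term (from the third on) is the two preceding terms concatenated in order: term 3 = EE·t = EEt.
So term 8 is tEEtEEttEEt·EEttEEttEEtEEttEEt.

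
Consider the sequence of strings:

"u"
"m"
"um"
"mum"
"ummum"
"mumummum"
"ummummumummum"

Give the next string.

mumummumummummumummum

This is a Fibonacci-style word recurrence s(k) = s(k−2)·s(k−1): e.g. u·m = um.
So term 8 is mumummum·ummummumummum.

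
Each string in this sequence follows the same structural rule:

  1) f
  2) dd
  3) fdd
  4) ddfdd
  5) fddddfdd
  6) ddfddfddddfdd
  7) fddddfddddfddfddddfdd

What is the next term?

This is a Fibonacci-style word recurrence s(k) = s(k−2)·s(k−1): e.g. f·dd = fdd.
Continuing: ddfddfddddfdd · fddddfddddfddfddddfdd gives term 8.

ddfddfddddfddfddddfddddfddfddddfdd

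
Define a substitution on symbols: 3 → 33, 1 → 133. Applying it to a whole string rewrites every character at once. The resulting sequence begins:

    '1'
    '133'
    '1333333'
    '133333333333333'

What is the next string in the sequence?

Replace each of the 15 characters of 133333333333333 in place — 133 33 33 33 33 33 33 33 33 33 33 33 33 33 33 — and concatenate.

1333333333333333333333333333333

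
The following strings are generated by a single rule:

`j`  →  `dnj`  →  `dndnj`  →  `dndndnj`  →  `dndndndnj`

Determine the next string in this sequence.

The strings grow by a fixed prefix dn each time.
Applying this once more to dndndndnj:

dndndndndnj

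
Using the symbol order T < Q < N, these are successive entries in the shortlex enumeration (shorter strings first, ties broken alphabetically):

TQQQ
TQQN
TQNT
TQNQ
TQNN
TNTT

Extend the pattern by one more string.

The successor of TNTT increments the rightmost position that isn't already N and resets every position after it to T.

TNTQ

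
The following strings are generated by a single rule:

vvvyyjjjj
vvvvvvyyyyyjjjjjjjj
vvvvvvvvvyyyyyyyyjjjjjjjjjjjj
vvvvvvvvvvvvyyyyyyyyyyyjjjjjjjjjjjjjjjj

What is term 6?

vvvvvvvvvvvvvvvvvvyyyyyyyyyyyyyyyyyjjjjjjjjjjjjjjjjjjjjjjjj

Reading off run lengths: v runs 3, 6, 9, 12; y runs 2, 5, 8, 11; j runs 4, 8, 12, 16 — each is linear in n (n = 1, 2, …).
At n = 6 the blocks have lengths 18, 17, 24.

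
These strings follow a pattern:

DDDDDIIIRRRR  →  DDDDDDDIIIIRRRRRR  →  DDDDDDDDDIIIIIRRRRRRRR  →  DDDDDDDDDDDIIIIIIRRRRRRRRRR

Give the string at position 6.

DDDDDDDDDDDDDDDIIIIIIIIRRRRRRRRRRRRRR

The n-th term is 2n+1 D's then n+1 I's then 2n R's, where the shown terms are n = 2, 3, 4, 5.
For term 6, n = 7, so the run lengths are 15, 8, 14.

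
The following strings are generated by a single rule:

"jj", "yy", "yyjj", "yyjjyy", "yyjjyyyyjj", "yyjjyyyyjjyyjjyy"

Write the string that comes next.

This is a Fibonacci-style word recurrence s(k) = s(k−1)·s(k−2): e.g. yy·jj = yyjj.
The next term joins yyjjyyyyjjyyjjyy and yyjjyyyyjj.

yyjjyyyyjjyyjjyyyyjjyyyyjj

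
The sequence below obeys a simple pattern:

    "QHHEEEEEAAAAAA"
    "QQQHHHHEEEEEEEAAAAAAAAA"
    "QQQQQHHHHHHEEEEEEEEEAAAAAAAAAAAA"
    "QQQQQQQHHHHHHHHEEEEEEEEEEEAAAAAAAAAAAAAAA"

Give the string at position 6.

QQQQQQQQQQQHHHHHHHHHHHHEEEEEEEEEEEEEEEAAAAAAAAAAAAAAAAAAAAA

Term n consists of 2n-1 Q's, followed by 2n H's, followed by 2n+3 E's, followed by 3n+3 A's (n = 1, 2, …).
For term 6, n = 6, so the run lengths are 11, 12, 15, 21.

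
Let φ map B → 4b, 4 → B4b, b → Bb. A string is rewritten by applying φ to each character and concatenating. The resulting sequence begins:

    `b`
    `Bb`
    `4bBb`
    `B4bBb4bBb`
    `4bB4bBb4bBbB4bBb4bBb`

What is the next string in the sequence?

φ(4bB4bBb4bBbB4bBb4bBb) expands symbol-by-symbol to B4b Bb 4b B4b Bb 4b Bb B4b Bb 4b Bb 4b B4b Bb 4b Bb B4b Bb 4b Bb; joining the 20 pieces gives the next term.

B4bBb4bB4bBb4bBbB4bBb4bBb4bB4bBb4bBbB4bBb4bBb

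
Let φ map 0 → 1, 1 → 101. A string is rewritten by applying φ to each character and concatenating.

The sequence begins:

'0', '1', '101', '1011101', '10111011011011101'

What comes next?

φ(10111011011011101) expands symbol-by-symbol to 101 1 101 101 101 1 101 101 1 101 101 1 101 101 101 1 101; joining the 17 pieces gives the next term.

10111011011011101101110110111011011011101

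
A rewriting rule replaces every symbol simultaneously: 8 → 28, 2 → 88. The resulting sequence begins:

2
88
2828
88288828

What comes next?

Rewriting each symbol of 88288828: 8→28, 8→28, 2→88, 8→28, 8→28, 8→28, 2→88, 8→28, which concatenates to 28 28 88 28 28 28 88 28.

2828882828288828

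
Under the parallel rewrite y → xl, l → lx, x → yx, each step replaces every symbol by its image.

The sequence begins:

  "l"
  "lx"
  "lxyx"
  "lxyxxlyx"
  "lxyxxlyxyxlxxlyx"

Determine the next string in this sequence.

Replace each of the 16 characters of lxyxxlyxyxlxxlyx in place — lx yx xl yx yx lx xl yx xl yx lx yx yx lx xl yx — and concatenate.

lxyxxlyxyxlxxlyxxlyxlxyxyxlxxlyx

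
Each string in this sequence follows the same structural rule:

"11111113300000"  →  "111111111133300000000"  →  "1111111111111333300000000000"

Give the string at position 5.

The n-th term is 3n+1 1's then n 3's then 3n-1 0's, where the shown terms are n = 2, 3, 4.
For term 5, n = 6, so the run lengths are 19, 6, 17.

111111111111111111133333300000000000000000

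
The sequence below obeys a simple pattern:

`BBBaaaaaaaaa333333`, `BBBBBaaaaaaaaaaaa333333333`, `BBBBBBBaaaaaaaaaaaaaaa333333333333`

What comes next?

Reading off run lengths: B runs 3, 5, 7; a runs 9, 12, 15; 3 runs 6, 9, 12 — each is linear in n, where the shown terms are n = 2, 3, 4.
For the next term, n = 5, so the run lengths are 9, 18, 15.

BBBBBBBBBaaaaaaaaaaaaaaaaaa333333333333333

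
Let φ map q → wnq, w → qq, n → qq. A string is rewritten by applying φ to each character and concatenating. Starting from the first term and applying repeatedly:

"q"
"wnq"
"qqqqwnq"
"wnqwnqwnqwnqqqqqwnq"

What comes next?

qqqqwnqqqqqwnqqqqqwnqqqqqwnqwnqwnqwnqwnqqqqqwnq

φ(wnqwnqwnqwnqqqqqwnq) expands symbol-by-symbol to qq qq wnq qq qq wnq qq qq wnq qq qq wnq wnq wnq wnq wnq qq qq wnq; joining the 19 pieces gives the next term.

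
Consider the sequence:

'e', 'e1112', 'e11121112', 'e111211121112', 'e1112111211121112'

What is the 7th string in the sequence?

e111211121112111211121112

Each term is the previous one with 1112 appended.
From e1112111211121112, 2 further steps: e1112111211121112 → e11121112111211121112 → (answer).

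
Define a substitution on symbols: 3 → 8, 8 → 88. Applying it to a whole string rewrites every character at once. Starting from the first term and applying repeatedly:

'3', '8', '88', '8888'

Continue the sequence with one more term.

Apply φ to 8888 symbol by symbol: 8→88, 8→88, 8→88, 8→88; joined: 88 88 88 88.

88888888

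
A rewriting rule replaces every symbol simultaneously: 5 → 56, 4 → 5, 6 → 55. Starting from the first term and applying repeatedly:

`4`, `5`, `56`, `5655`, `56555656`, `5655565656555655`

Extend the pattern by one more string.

Applying the rule to each of the 16 symbols of 5655565656555655 gives the pieces 56 55 56 56 56 55 56 55 56 55 56 56 56 55 56 56, which concatenate to the answer.

56555656565556555655565656555656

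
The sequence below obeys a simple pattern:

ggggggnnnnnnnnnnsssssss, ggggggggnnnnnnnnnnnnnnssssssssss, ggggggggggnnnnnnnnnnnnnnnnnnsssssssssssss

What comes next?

Term n consists of 2n g's, followed by 4n-2 n's, followed by 3n-2 s's, where the shown terms are n = 3, 4, 5.
For the next term, n = 6, so the run lengths are 12, 22, 16.

ggggggggggggnnnnnnnnnnnnnnnnnnnnnnssssssssssssssss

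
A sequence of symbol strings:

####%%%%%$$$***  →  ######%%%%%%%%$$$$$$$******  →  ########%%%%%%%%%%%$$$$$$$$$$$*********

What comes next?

Reading off run lengths: # runs 4, 6, 8; % runs 5, 8, 11; $ runs 3, 7, 11; * runs 3, 6, 9 — each is linear in n (n = 1, 2, …).
At n = 4 the blocks have lengths 10, 14, 15, 12.

##########%%%%%%%%%%%%%%$$$$$$$$$$$$$$$************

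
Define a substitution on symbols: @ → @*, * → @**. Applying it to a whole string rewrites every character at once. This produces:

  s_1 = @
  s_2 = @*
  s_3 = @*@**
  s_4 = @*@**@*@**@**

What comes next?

Replace each of the 13 characters of @*@**@*@**@** in place — @* @** @* @** @** @* @** @* @** @** @* @** @** — and concatenate.

@*@**@*@**@**@*@**@*@**@**@*@**@**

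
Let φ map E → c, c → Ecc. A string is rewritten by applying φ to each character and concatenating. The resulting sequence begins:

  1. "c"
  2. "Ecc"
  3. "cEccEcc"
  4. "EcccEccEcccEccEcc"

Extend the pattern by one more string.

cEccEccEcccEccEcccEccEccEcccEccEcccEccEcc

φ(EcccEccEcccEccEcc) expands symbol-by-symbol to c Ecc Ecc Ecc c Ecc Ecc c Ecc Ecc Ecc c Ecc Ecc c Ecc Ecc; joining the 17 pieces gives the next term.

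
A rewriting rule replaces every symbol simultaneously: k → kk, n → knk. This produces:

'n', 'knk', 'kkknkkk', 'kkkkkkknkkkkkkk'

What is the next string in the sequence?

kkkkkkkkkkkkkkknkkkkkkkkkkkkkkk

Replace each of the 15 characters of kkkkkkknkkkkkkk in place — kk kk kk kk kk kk kk knk kk kk kk kk kk kk kk — and concatenate.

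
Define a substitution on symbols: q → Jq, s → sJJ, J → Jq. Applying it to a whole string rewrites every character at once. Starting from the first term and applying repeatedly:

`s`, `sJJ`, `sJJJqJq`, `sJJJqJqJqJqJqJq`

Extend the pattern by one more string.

φ(sJJJqJqJqJqJqJq) expands symbol-by-symbol to sJJ Jq Jq Jq Jq Jq Jq Jq Jq Jq Jq Jq Jq Jq Jq; joining the 15 pieces gives the next term.

sJJJqJqJqJqJqJqJqJqJqJqJqJqJqJq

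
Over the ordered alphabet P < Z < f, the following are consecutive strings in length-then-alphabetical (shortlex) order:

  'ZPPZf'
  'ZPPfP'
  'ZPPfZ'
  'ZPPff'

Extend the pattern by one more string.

The successor of ZPPff increments the rightmost position that isn't already f and resets every position after it to P.

ZPZPP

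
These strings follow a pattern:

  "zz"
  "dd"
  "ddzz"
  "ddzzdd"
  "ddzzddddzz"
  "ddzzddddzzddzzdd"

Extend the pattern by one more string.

ddzzddddzzddzzddddzzddddzz

Each term (from the third on) is the previous term followed by the one before it: term 3 = dd·zz = ddzz.
So term 7 is ddzzddddzzddzzdd·ddzzddddzz.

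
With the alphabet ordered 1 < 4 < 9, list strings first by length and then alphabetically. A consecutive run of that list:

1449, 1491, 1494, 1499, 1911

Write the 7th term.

1919

Continuing the enumeration 2 steps past 1911: 1911 → 1914 → (answer).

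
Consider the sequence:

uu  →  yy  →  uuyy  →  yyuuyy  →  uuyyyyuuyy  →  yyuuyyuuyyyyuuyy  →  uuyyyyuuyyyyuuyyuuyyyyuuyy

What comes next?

Each term (from the third on) is the two preceding terms concatenated in order: term 3 = uu·yy = uuyy.
Continuing: yyuuyyuuyyyyuuyy · uuyyyyuuyyyyuuyyuuyyyyuuyy gives term 8.

yyuuyyuuyyyyuuyyuuyyyyuuyyyyuuyyuuyyyyuuyy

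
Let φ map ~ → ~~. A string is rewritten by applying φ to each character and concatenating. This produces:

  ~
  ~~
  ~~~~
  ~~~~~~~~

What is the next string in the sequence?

Apply φ to ~~~~~~~~ symbol by symbol: ~→~~, ~→~~, ~→~~, ~→~~, ~→~~, ~→~~, ~→~~, ~→~~; joined: ~~ ~~ ~~ ~~ ~~ ~~ ~~ ~~.

~~~~~~~~~~~~~~~~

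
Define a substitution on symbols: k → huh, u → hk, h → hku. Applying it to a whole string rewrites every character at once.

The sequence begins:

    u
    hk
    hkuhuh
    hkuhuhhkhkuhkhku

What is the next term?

hkuhuhhkhkuhkhkuhkuhuhhkuhuhhkhkuhuhhkuhuhhk

Replace each of the 16 characters of hkuhuhhkhkuhkhku in place — hku huh hk hku hk hku hku huh hku huh hk hku huh hku huh hk — and concatenate.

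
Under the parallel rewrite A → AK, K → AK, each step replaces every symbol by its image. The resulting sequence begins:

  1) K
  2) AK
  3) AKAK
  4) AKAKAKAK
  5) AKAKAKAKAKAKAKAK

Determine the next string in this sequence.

Replace each of the 16 characters of AKAKAKAKAKAKAKAK in place — AK AK AK AK AK AK AK AK AK AK AK AK AK AK AK AK — and concatenate.

AKAKAKAKAKAKAKAKAKAKAKAKAKAKAKAK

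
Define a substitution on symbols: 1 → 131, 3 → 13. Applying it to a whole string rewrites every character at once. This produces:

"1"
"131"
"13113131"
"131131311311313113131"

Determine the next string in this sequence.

Rewriting the 21 symbols of 131131311311313113131 one by one yields 131 13 131 131 13 131 13 131 131 13 131 131 13 131 13 131 131 13 131 13 131; concatenated:

1311313113113131131311311313113113131131311311313113131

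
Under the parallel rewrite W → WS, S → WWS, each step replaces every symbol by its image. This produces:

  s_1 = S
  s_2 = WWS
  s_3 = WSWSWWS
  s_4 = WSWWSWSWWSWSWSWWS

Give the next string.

Rewriting the 17 symbols of WSWWSWSWWSWSWSWWS one by one yields WS WWS WS WS WWS WS WWS WS WS WWS WS WWS WS WWS WS WS WWS; concatenated:

WSWWSWSWSWWSWSWWSWSWSWWSWSWWSWSWWSWSWSWWS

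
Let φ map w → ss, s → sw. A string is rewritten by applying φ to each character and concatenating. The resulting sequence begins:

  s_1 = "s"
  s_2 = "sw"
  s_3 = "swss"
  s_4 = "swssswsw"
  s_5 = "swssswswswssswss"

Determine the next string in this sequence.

Rewriting the 16 symbols of swssswswswssswss one by one yields sw ss sw sw sw ss sw ss sw ss sw sw sw ss sw sw; concatenated:

swssswswswssswssswssswswswssswsw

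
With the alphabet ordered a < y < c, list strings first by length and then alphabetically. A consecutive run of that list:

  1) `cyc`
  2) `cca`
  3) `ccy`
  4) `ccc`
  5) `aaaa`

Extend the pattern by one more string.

The successor of aaaa increments the rightmost position that isn't already c and resets every position after it to a.

aaay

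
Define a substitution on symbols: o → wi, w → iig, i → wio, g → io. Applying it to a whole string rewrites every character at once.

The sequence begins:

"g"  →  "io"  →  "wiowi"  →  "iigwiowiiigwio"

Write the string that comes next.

Replace each of the 14 characters of iigwiowiiigwio in place — wio wio io iig wio wi iig wio wio wio io iig wio wi — and concatenate.

wiowioioiigwiowiiigwiowiowioioiigwiowi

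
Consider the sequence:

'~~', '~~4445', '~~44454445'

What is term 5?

Every step adds 4445 to the end: s(k+1) = s(k)·4445.
From ~~44454445, 2 further steps: ~~44454445 → ~~444544454445 → (answer).

~~4445444544454445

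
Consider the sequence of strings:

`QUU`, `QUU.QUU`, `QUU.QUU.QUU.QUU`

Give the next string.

Every step duplicates the string with '.' between the halves.
One more doubling of QUU.QUU.QUU.QUU gives the answer.

QUU.QUU.QUU.QUU.QUU.QUU.QUU.QUU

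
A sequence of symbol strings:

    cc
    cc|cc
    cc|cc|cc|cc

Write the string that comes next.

cc|cc|cc|cc|cc|cc|cc|cc

s(k+1) = s(k)·|·s(k) — each term doubles the last with '|' between the halves.
So the next term is two copies of cc|cc|cc|cc with '|' between the halves.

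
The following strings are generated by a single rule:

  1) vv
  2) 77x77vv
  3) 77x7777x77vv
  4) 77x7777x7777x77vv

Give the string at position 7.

Every step adds 77x77 at the front: s(k+1) = 77x77·s(k).
From 77x7777x7777x77vv, 3 further steps: 77x7777x7777x77vv → 77x7777x7777x7777x77vv → 77x7777x7777x7777x7777x77vv → (answer).

77x7777x7777x7777x7777x7777x77vv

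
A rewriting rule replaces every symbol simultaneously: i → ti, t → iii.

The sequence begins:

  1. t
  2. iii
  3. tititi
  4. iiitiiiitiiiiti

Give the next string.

Applying the rule to each of the 15 symbols of iiitiiiitiiiiti gives the pieces ti ti ti iii ti ti ti ti iii ti ti ti ti iii ti, which concatenate to the answer.

tititiiiititititiiiititititiiiiti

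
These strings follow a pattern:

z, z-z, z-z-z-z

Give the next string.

Every step duplicates the string with '-' between the halves.
One more doubling of z-z-z-z gives the answer.

z-z-z-z-z-z-z-z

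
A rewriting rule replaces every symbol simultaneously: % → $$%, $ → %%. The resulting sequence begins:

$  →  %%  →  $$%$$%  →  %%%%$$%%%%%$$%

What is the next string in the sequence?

Rewriting the 14 symbols of %%%%$$%%%%%$$% one by one yields $$% $$% $$% $$% %% %% $$% $$% $$% $$% $$% %% %% $$%; concatenated:

$$%$$%$$%$$%%%%%$$%$$%$$%$$%$$%%%%%$$%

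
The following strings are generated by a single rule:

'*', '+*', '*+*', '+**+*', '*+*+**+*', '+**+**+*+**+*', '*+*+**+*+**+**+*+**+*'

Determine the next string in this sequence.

From term 3 onward, concatenate the second-to-last term with the last: *·+* = *+*, +*·*+* = +**+*, …
Continuing: +**+**+*+**+* · *+*+**+*+**+**+*+**+* gives term 8.

+**+**+*+**+**+*+**+*+**+**+*+**+*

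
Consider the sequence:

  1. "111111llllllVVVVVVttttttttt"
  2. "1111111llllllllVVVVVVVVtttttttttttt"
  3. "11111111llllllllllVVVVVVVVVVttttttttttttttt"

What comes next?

111111111llllllllllllVVVVVVVVVVVVtttttttttttttttttt

The n-th term is n+3 1's then 2n l's then 2n V's then 3n t's, where the shown terms are n = 3, 4, 5.
At n = 6 the blocks have lengths 9, 12, 12, 18.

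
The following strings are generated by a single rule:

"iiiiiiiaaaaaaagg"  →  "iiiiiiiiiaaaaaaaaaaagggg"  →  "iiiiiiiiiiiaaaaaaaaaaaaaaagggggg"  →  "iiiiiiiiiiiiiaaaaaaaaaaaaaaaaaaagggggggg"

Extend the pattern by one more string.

Term n consists of 2n+3 i's, followed by 4n-1 a's, followed by 2n-2 g's, where the shown terms are n = 2, 3, 4, 5.
Setting n = 6 gives 15, 23, 10 characters in each block.

iiiiiiiiiiiiiiiaaaaaaaaaaaaaaaaaaaaaaagggggggggg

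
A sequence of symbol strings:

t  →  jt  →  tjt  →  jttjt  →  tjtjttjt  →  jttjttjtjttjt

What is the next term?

tjtjttjtjttjttjtjttjt

Each term (from the third on) is the two preceding terms concatenated in order: term 3 = t·jt = tjt.
Continuing: tjtjttjt · jttjttjtjttjt gives term 7.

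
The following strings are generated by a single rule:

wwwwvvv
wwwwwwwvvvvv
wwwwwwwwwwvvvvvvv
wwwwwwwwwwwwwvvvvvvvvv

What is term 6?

wwwwwwwwwwwwwwwwwwwvvvvvvvvvvvvv

Each string has the form w^{3n+1} v^{2n+1} (n = 1, 2, …).
For term 6, n = 6, so the run lengths are 19, 13.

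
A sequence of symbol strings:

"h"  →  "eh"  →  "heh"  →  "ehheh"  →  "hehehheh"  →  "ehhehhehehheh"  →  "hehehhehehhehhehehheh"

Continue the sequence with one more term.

ehhehhehehhehhehehhehehhehhehehheh

From term 3 onward, concatenate the second-to-last term with the last: h·eh = heh, eh·heh = ehheh, …
Continuing: ehhehhehehheh · hehehhehehhehhehehheh gives term 8.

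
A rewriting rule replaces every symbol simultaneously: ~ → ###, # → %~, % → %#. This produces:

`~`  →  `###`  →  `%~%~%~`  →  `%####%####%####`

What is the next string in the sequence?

%#%~%~%~%~%#%~%~%~%~%#%~%~%~%~

Replace each of the 15 characters of %####%####%#### in place — %# %~ %~ %~ %~ %# %~ %~ %~ %~ %# %~ %~ %~ %~ — and concatenate.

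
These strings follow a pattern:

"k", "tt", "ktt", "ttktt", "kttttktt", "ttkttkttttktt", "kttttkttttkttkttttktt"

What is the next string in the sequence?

ttkttkttttkttkttttkttttkttkttttktt

From term 3 onward, concatenate the second-to-last term with the last: k·tt = ktt, tt·ktt = ttktt, …
Continuing: ttkttkttttktt · kttttkttttkttkttttktt gives term 8.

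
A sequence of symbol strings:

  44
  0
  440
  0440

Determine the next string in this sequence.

4400440

This is a Fibonacci-style word recurrence s(k) = s(k−2)·s(k−1): e.g. 44·0 = 440.
The next term joins 440 and 0440.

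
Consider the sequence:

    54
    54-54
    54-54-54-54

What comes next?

54-54-54-54-54-54-54-54

Every step duplicates the string with '-' between the halves.
One more doubling of 54-54-54-54 gives the answer.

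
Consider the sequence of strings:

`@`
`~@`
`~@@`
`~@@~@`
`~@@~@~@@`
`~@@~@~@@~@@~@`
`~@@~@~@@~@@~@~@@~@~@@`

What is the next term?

This is a Fibonacci-style word recurrence s(k) = s(k−1)·s(k−2): e.g. ~@·@ = ~@@.
So term 8 is ~@@~@~@@~@@~@~@@~@~@@·~@@~@~@@~@@~@.

~@@~@~@@~@@~@~@@~@~@@~@@~@~@@~@@~@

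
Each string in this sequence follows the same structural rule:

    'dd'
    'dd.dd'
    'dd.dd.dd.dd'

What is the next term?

dd.dd.dd.dd.dd.dd.dd.dd

Every step duplicates the string with '.' between the halves.
One more doubling of dd.dd.dd.dd gives the answer.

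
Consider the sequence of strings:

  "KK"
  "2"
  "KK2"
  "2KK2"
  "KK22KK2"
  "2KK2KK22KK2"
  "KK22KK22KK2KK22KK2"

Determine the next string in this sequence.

From term 3 onward, concatenate the second-to-last term with the last: KK·2 = KK2, 2·KK2 = 2KK2, …
The next term joins 2KK2KK22KK2 and KK22KK22KK2KK22KK2.

2KK2KK22KK2KK22KK22KK2KK22KK2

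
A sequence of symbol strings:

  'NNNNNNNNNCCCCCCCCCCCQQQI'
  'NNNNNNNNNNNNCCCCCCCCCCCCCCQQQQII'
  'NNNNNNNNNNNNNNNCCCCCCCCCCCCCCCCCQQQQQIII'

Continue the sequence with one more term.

NNNNNNNNNNNNNNNNNNCCCCCCCCCCCCCCCCCCCCQQQQQQIIII

Reading off run lengths: N runs 9, 12, 15; C runs 11, 14, 17; Q runs 3, 4, 5; I runs 1, 2, 3 — each is linear in n, where the shown terms are n = 3, 4, 5.
For the next term, n = 6, so the run lengths are 18, 20, 6, 4.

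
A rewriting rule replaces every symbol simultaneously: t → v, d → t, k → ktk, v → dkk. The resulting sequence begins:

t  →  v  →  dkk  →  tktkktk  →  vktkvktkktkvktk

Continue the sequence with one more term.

Replace each of the 15 characters of vktkvktkktkvktk in place — dkk ktk v ktk dkk ktk v ktk ktk v ktk dkk ktk v ktk — and concatenate.

dkkktkvktkdkkktkvktkktkvktkdkkktkvktk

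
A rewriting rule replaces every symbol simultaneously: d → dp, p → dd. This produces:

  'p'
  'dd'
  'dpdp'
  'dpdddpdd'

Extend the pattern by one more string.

dpdddpdpdpdddpdp

Expanding dpdddpdd: d→dp, p→dd, d→dp, d→dp, d→dp, p→dd, d→dp, d→dp. Concatenated: dp dd dp dp dp dd dp dp.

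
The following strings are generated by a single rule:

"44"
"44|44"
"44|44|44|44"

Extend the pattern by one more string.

44|44|44|44|44|44|44|44

Every step duplicates the string with '|' between the halves.
So the next term is two copies of 44|44|44|44 with '|' between the halves.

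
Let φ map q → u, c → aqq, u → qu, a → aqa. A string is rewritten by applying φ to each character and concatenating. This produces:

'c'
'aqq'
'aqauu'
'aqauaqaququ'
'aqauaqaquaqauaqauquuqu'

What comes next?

aqauaqaquaqauaqauquaqauaqaquaqauaqaquuququuqu

Replace each of the 22 characters of aqauaqaquaqauaqauquuqu in place — aqa u aqa qu aqa u aqa u qu aqa u aqa qu aqa u aqa qu u qu qu u qu — and concatenate.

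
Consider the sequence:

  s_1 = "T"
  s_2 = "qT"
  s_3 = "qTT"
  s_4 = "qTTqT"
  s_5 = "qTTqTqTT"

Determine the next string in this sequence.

Each term (from the third on) is the previous term followed by the one before it: term 3 = qT·T = qTT.
So term 6 is qTTqTqTT·qTTqT.

qTTqTqTTqTTqT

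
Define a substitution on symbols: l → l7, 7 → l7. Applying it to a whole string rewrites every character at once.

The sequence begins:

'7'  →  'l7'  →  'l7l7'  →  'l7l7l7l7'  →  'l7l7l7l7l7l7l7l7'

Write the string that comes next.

l7l7l7l7l7l7l7l7l7l7l7l7l7l7l7l7

φ(l7l7l7l7l7l7l7l7) expands symbol-by-symbol to l7 l7 l7 l7 l7 l7 l7 l7 l7 l7 l7 l7 l7 l7 l7 l7; joining the 16 pieces gives the next term.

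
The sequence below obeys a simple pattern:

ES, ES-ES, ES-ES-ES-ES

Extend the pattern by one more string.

s(k+1) = s(k)·-·s(k) — each term doubles the last with '-' between the halves.
Doubling ES-ES-ES-ES with '-' between the halves:

ES-ES-ES-ES-ES-ES-ES-ES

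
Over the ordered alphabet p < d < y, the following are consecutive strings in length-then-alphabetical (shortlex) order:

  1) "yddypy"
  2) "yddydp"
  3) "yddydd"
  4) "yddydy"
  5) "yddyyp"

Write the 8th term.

ydyppp

Continuing the enumeration 3 steps past yddyyp: yddyyp → yddyyd → yddyyy → (answer).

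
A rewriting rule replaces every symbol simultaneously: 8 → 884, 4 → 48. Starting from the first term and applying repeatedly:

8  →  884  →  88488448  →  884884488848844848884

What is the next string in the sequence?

8848844888488448488848848844888488448488844888488488448

Applying the rule to each of the 21 symbols of 884884488848844848884 gives the pieces 884 884 48 884 884 48 48 884 884 884 48 884 884 48 48 884 48 884 884 884 48, which concatenate to the answer.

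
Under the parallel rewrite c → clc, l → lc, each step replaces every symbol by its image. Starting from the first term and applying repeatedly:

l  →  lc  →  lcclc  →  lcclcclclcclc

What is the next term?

lcclcclclcclcclclcclclcclcclclcclc

Replace each of the 13 characters of lcclcclclcclc in place — lc clc clc lc clc clc lc clc lc clc clc lc clc — and concatenate.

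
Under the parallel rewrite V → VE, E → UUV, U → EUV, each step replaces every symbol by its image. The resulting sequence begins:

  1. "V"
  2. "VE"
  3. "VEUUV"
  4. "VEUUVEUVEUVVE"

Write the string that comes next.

φ(VEUUVEUVEUVVE) expands symbol-by-symbol to VE UUV EUV EUV VE UUV EUV VE UUV EUV VE VE UUV; joining the 13 pieces gives the next term.

VEUUVEUVEUVVEUUVEUVVEUUVEUVVEVEUUV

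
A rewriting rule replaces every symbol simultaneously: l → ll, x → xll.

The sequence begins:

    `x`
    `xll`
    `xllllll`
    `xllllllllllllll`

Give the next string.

xllllllllllllllllllllllllllllll

Applying the rule to each of the 15 symbols of xllllllllllllll gives the pieces xll ll ll ll ll ll ll ll ll ll ll ll ll ll ll, which concatenate to the answer.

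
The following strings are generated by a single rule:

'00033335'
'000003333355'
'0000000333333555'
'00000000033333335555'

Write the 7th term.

00000000000000033333333335555555

Reading off run lengths: 0 runs 3, 5, 7, 9; 3 runs 4, 5, 6, 7; 5 runs 1, 2, 3, 4 — each is linear in n (n = 1, 2, …).
For term 7, n = 7, so the run lengths are 15, 10, 7.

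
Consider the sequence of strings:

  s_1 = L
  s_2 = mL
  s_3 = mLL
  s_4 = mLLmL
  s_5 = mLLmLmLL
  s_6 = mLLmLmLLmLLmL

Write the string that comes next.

From term 3 onward, concatenate the last term with the second-to-last: mL·L = mLL, mLL·mL = mLLmL, …
So term 7 is mLLmLmLLmLLmL·mLLmLmLL.

mLLmLmLLmLLmLmLLmLmLL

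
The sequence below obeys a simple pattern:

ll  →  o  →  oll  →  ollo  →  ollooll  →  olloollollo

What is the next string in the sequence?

This is a Fibonacci-style word recurrence s(k) = s(k−1)·s(k−2): e.g. o·ll = oll.
So term 7 is olloollollo·ollooll.

olloollolloollooll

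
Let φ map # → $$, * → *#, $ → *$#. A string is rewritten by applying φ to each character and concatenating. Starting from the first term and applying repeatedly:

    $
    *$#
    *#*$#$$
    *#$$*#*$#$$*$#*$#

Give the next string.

*#$$*$#*$#*#$$*#*$#$$*$#*$#*#*$#$$*#*$#$$

φ(*#$$*#*$#$$*$#*$#) expands symbol-by-symbol to *# $$ *$# *$# *# $$ *# *$# $$ *$# *$# *# *$# $$ *# *$# $$; joining the 17 pieces gives the next term.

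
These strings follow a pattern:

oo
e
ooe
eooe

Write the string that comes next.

ooeeooe

Each term (from the third on) is the two preceding terms concatenated in order: term 3 = oo·e = ooe.
So term 5 is ooe·eooe.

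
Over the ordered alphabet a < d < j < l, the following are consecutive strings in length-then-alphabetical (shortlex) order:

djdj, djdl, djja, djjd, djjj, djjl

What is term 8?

Continuing the enumeration 2 steps past djjl: djjl → djla → (answer).

djld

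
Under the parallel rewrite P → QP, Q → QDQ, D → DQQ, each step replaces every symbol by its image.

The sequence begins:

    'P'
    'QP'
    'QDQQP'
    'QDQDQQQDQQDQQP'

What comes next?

QDQDQQQDQDQQQDQQDQQDQDQQQDQQDQDQQQDQQDQQP

φ(QDQDQQQDQQDQQP) expands symbol-by-symbol to QDQ DQQ QDQ DQQ QDQ QDQ QDQ DQQ QDQ QDQ DQQ QDQ QDQ QP; joining the 14 pieces gives the next term.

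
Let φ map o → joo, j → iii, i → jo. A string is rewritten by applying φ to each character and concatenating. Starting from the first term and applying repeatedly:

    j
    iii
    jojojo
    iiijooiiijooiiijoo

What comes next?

Applying the rule to each of the 18 symbols of iiijooiiijooiiijoo gives the pieces jo jo jo iii joo joo jo jo jo iii joo joo jo jo jo iii joo joo, which concatenate to the answer.

jojojoiiijoojoojojojoiiijoojoojojojoiiijoojoo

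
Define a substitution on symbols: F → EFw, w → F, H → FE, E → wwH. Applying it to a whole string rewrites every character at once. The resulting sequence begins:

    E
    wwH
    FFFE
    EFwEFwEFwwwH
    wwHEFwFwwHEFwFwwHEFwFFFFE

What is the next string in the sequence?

Rewriting the 25 symbols of wwHEFwFwwHEFwFwwHEFwFFFFE one by one yields F F FE wwH EFw F EFw F F FE wwH EFw F EFw F F FE wwH EFw F EFw EFw EFw EFw wwH; concatenated:

FFFEwwHEFwFEFwFFFEwwHEFwFEFwFFFEwwHEFwFEFwEFwEFwEFwwwH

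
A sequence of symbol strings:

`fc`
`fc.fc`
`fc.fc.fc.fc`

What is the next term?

fc.fc.fc.fc.fc.fc.fc.fc

Every step duplicates the string with '.' between the halves.
So the next term is two copies of fc.fc.fc.fc with '.' between the halves.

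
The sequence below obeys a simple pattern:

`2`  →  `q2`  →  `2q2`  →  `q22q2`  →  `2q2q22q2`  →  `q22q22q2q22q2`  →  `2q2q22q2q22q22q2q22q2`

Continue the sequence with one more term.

q22q22q2q22q22q2q22q2q22q22q2q22q2

Each term (from the third on) is the two preceding terms concatenated in order: term 3 = 2·q2 = 2q2.
Continuing: q22q22q2q22q2 · 2q2q22q2q22q22q2q22q2 gives term 8.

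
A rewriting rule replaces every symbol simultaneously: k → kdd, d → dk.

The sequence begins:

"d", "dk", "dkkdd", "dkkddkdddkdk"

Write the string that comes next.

dkkddkdddkdkkdddkdkdkkdddkkdd

Apply φ to dkkddkdddkdk symbol by symbol: d→dk, k→kdd, k→kdd, d→dk, d→dk, k→kdd, d→dk, d→dk, d→dk, k→kdd, d→dk, k→kdd; joined: dk kdd kdd dk dk kdd dk dk dk kdd dk kdd.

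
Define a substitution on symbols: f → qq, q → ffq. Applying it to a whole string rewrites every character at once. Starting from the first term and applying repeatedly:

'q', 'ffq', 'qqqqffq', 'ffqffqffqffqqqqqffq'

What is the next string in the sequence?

qqqqffqqqqqffqqqqqffqqqqqffqffqffqffqffqqqqqffq

Replace each of the 19 characters of ffqffqffqffqqqqqffq in place — qq qq ffq qq qq ffq qq qq ffq qq qq ffq ffq ffq ffq ffq qq qq ffq — and concatenate.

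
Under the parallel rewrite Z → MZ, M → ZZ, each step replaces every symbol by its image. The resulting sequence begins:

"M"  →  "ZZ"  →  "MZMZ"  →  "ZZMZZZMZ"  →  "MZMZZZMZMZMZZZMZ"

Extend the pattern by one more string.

φ(MZMZZZMZMZMZZZMZ) expands symbol-by-symbol to ZZ MZ ZZ MZ MZ MZ ZZ MZ ZZ MZ ZZ MZ MZ MZ ZZ MZ; joining the 16 pieces gives the next term.

ZZMZZZMZMZMZZZMZZZMZZZMZMZMZZZMZ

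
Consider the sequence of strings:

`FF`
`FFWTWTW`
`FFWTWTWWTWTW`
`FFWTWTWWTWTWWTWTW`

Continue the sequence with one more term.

Every step adds WTWTW to the end: s(k+1) = s(k)·WTWTW.
Applying this once more to FFWTWTWWTWTWWTWTW:

FFWTWTWWTWTWWTWTWWTWTW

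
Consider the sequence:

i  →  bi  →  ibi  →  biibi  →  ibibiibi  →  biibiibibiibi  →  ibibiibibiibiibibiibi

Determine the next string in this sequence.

From term 3 onward, concatenate the second-to-last term with the last: i·bi = ibi, bi·ibi = biibi, …
The next term joins biibiibibiibi and ibibiibibiibiibibiibi.

biibiibibiibiibibiibibiibiibibiibi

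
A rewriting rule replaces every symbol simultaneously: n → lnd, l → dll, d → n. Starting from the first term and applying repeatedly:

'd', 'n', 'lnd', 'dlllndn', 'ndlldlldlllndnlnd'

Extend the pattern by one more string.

lndndlldllndlldllndlldlldlllndnlnddlllndn

φ(ndlldlldlllndnlnd) expands symbol-by-symbol to lnd n dll dll n dll dll n dll dll dll lnd n lnd dll lnd n; joining the 17 pieces gives the next term.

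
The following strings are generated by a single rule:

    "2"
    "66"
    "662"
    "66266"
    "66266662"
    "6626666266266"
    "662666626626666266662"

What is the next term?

Each term (from the third on) is the previous term followed by the one before it: term 3 = 66·2 = 662.
So term 8 is 662666626626666266662·6626666266266.

6626666266266662666626626666266266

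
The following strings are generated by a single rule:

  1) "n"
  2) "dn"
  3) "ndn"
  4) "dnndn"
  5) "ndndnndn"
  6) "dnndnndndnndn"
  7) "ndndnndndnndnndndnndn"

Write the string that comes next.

dnndnndndnndnndndnndndnndnndndnndn

This is a Fibonacci-style word recurrence s(k) = s(k−2)·s(k−1): e.g. n·dn = ndn.
The next term joins dnndnndndnndn and ndndnndndnndnndndnndn.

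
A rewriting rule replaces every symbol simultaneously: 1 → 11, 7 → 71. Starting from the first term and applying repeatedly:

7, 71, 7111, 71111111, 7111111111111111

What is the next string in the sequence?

Replace each of the 16 characters of 7111111111111111 in place — 71 11 11 11 11 11 11 11 11 11 11 11 11 11 11 11 — and concatenate.

71111111111111111111111111111111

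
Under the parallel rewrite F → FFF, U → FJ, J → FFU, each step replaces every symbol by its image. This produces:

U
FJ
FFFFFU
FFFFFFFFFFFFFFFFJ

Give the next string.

Applying the rule to each of the 17 symbols of FFFFFFFFFFFFFFFFJ gives the pieces FFF FFF FFF FFF FFF FFF FFF FFF FFF FFF FFF FFF FFF FFF FFF FFF FFU, which concatenate to the answer.

FFFFFFFFFFFFFFFFFFFFFFFFFFFFFFFFFFFFFFFFFFFFFFFFFFU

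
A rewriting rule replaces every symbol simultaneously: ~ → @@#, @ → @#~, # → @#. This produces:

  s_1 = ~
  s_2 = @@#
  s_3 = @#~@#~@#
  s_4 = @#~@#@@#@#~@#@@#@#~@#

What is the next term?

@#~@#@@#@#~@#@#~@#~@#@#~@#@@#@#~@#@#~@#~@#@#~@#@@#@#~@#

Replace each of the 21 characters of @#~@#@@#@#~@#@@#@#~@# in place — @#~ @# @@# @#~ @# @#~ @#~ @# @#~ @# @@# @#~ @# @#~ @#~ @# @#~ @# @@# @#~ @# — and concatenate.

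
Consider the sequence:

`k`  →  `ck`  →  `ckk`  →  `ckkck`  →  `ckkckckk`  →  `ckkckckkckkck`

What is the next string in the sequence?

ckkckckkckkckckkckckk

Each term (from the third on) is the previous term followed by the one before it: term 3 = ck·k = ckk.
Continuing: ckkckckkckkck · ckkckckk gives term 7.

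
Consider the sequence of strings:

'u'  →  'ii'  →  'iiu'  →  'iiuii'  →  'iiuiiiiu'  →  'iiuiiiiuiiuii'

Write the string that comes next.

iiuiiiiuiiuiiiiuiiiiu

From term 3 onward, concatenate the last term with the second-to-last: ii·u = iiu, iiu·ii = iiuii, …
So term 7 is iiuiiiiuiiuii·iiuiiiiu.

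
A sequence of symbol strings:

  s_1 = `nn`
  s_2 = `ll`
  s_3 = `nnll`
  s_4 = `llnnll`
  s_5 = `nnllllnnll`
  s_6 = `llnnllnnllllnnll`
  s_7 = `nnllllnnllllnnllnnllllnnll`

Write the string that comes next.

llnnllnnllllnnllnnllllnnllllnnllnnllllnnll

From term 3 onward, concatenate the second-to-last term with the last: nn·ll = nnll, ll·nnll = llnnll, …
So term 8 is llnnllnnllllnnll·nnllllnnllllnnllnnllllnnll.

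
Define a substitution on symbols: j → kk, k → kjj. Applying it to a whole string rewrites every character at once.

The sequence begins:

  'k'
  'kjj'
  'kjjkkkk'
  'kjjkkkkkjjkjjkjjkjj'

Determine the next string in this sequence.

φ(kjjkkkkkjjkjjkjjkjj) expands symbol-by-symbol to kjj kk kk kjj kjj kjj kjj kjj kk kk kjj kk kk kjj kk kk kjj kk kk; joining the 19 pieces gives the next term.

kjjkkkkkjjkjjkjjkjjkjjkkkkkjjkkkkkjjkkkkkjjkkkk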